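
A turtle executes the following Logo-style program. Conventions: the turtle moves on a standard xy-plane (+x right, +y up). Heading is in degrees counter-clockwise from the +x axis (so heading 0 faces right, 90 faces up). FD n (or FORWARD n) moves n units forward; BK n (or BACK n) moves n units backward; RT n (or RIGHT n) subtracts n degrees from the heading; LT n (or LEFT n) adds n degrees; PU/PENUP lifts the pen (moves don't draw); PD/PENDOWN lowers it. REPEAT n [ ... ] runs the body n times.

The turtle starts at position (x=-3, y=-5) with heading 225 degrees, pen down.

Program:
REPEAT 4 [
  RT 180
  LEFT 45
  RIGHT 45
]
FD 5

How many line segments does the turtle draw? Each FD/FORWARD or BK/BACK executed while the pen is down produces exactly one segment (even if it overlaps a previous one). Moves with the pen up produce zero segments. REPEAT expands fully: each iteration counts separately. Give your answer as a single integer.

Answer: 1

Derivation:
Executing turtle program step by step:
Start: pos=(-3,-5), heading=225, pen down
REPEAT 4 [
  -- iteration 1/4 --
  RT 180: heading 225 -> 45
  LT 45: heading 45 -> 90
  RT 45: heading 90 -> 45
  -- iteration 2/4 --
  RT 180: heading 45 -> 225
  LT 45: heading 225 -> 270
  RT 45: heading 270 -> 225
  -- iteration 3/4 --
  RT 180: heading 225 -> 45
  LT 45: heading 45 -> 90
  RT 45: heading 90 -> 45
  -- iteration 4/4 --
  RT 180: heading 45 -> 225
  LT 45: heading 225 -> 270
  RT 45: heading 270 -> 225
]
FD 5: (-3,-5) -> (-6.536,-8.536) [heading=225, draw]
Final: pos=(-6.536,-8.536), heading=225, 1 segment(s) drawn
Segments drawn: 1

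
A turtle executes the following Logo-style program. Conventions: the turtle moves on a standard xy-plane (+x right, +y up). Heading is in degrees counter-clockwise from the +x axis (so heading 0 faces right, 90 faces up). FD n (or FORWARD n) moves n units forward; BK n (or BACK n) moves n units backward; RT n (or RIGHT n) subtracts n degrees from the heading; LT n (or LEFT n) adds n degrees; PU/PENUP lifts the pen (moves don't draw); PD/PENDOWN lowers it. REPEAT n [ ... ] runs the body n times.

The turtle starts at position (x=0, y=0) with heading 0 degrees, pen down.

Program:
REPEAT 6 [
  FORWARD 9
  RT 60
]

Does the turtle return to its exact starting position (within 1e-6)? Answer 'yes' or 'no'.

Answer: yes

Derivation:
Executing turtle program step by step:
Start: pos=(0,0), heading=0, pen down
REPEAT 6 [
  -- iteration 1/6 --
  FD 9: (0,0) -> (9,0) [heading=0, draw]
  RT 60: heading 0 -> 300
  -- iteration 2/6 --
  FD 9: (9,0) -> (13.5,-7.794) [heading=300, draw]
  RT 60: heading 300 -> 240
  -- iteration 3/6 --
  FD 9: (13.5,-7.794) -> (9,-15.588) [heading=240, draw]
  RT 60: heading 240 -> 180
  -- iteration 4/6 --
  FD 9: (9,-15.588) -> (0,-15.588) [heading=180, draw]
  RT 60: heading 180 -> 120
  -- iteration 5/6 --
  FD 9: (0,-15.588) -> (-4.5,-7.794) [heading=120, draw]
  RT 60: heading 120 -> 60
  -- iteration 6/6 --
  FD 9: (-4.5,-7.794) -> (0,0) [heading=60, draw]
  RT 60: heading 60 -> 0
]
Final: pos=(0,0), heading=0, 6 segment(s) drawn

Start position: (0, 0)
Final position: (0, 0)
Distance = 0; < 1e-6 -> CLOSED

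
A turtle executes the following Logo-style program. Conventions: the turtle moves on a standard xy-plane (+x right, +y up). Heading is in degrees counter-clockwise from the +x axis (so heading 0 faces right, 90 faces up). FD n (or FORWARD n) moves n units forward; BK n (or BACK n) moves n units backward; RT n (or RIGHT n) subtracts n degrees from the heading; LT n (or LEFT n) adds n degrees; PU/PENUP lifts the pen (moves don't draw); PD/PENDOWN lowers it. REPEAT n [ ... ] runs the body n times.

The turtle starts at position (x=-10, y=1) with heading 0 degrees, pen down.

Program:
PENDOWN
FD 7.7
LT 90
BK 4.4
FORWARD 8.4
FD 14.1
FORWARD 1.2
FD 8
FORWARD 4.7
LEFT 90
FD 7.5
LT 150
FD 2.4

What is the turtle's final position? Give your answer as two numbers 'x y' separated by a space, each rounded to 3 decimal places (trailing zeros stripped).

Executing turtle program step by step:
Start: pos=(-10,1), heading=0, pen down
PD: pen down
FD 7.7: (-10,1) -> (-2.3,1) [heading=0, draw]
LT 90: heading 0 -> 90
BK 4.4: (-2.3,1) -> (-2.3,-3.4) [heading=90, draw]
FD 8.4: (-2.3,-3.4) -> (-2.3,5) [heading=90, draw]
FD 14.1: (-2.3,5) -> (-2.3,19.1) [heading=90, draw]
FD 1.2: (-2.3,19.1) -> (-2.3,20.3) [heading=90, draw]
FD 8: (-2.3,20.3) -> (-2.3,28.3) [heading=90, draw]
FD 4.7: (-2.3,28.3) -> (-2.3,33) [heading=90, draw]
LT 90: heading 90 -> 180
FD 7.5: (-2.3,33) -> (-9.8,33) [heading=180, draw]
LT 150: heading 180 -> 330
FD 2.4: (-9.8,33) -> (-7.722,31.8) [heading=330, draw]
Final: pos=(-7.722,31.8), heading=330, 9 segment(s) drawn

Answer: -7.722 31.8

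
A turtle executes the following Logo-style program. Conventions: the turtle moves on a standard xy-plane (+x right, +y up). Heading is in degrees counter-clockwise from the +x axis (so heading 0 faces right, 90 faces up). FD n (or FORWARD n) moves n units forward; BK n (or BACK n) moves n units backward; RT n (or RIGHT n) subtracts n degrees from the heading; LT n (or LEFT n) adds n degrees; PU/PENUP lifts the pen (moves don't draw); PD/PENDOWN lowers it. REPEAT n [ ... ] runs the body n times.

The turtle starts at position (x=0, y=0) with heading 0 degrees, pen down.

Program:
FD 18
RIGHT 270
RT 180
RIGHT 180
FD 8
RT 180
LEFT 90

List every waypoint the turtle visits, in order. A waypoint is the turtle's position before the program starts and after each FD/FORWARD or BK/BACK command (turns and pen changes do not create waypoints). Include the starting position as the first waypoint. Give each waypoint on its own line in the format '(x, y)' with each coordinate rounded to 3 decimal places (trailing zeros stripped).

Executing turtle program step by step:
Start: pos=(0,0), heading=0, pen down
FD 18: (0,0) -> (18,0) [heading=0, draw]
RT 270: heading 0 -> 90
RT 180: heading 90 -> 270
RT 180: heading 270 -> 90
FD 8: (18,0) -> (18,8) [heading=90, draw]
RT 180: heading 90 -> 270
LT 90: heading 270 -> 0
Final: pos=(18,8), heading=0, 2 segment(s) drawn
Waypoints (3 total):
(0, 0)
(18, 0)
(18, 8)

Answer: (0, 0)
(18, 0)
(18, 8)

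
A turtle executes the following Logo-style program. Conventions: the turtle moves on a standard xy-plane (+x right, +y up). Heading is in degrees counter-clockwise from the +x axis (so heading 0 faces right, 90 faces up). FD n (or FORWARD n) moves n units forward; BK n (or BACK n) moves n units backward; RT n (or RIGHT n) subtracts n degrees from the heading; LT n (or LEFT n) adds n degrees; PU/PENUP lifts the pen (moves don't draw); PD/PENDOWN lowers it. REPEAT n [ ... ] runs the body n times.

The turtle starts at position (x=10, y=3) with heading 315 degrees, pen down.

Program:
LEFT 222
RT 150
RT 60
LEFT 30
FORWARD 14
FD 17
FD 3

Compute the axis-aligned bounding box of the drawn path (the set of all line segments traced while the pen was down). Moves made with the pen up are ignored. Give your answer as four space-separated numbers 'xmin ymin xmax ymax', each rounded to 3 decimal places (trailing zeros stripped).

Executing turtle program step by step:
Start: pos=(10,3), heading=315, pen down
LT 222: heading 315 -> 177
RT 150: heading 177 -> 27
RT 60: heading 27 -> 327
LT 30: heading 327 -> 357
FD 14: (10,3) -> (23.981,2.267) [heading=357, draw]
FD 17: (23.981,2.267) -> (40.958,1.378) [heading=357, draw]
FD 3: (40.958,1.378) -> (43.953,1.221) [heading=357, draw]
Final: pos=(43.953,1.221), heading=357, 3 segment(s) drawn

Segment endpoints: x in {10, 23.981, 40.958, 43.953}, y in {1.221, 1.378, 2.267, 3}
xmin=10, ymin=1.221, xmax=43.953, ymax=3

Answer: 10 1.221 43.953 3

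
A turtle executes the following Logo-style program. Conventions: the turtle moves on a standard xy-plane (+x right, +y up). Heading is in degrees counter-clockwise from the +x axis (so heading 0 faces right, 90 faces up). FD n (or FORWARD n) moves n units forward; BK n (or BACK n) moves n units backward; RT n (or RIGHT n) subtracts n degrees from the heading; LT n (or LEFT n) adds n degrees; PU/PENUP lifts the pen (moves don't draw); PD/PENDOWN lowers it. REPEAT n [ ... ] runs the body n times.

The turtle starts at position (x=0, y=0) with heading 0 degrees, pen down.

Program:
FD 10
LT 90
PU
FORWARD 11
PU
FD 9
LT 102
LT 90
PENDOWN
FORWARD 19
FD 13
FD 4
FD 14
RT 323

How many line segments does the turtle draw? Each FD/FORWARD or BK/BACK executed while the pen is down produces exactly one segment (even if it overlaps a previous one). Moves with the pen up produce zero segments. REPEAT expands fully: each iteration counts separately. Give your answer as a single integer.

Answer: 5

Derivation:
Executing turtle program step by step:
Start: pos=(0,0), heading=0, pen down
FD 10: (0,0) -> (10,0) [heading=0, draw]
LT 90: heading 0 -> 90
PU: pen up
FD 11: (10,0) -> (10,11) [heading=90, move]
PU: pen up
FD 9: (10,11) -> (10,20) [heading=90, move]
LT 102: heading 90 -> 192
LT 90: heading 192 -> 282
PD: pen down
FD 19: (10,20) -> (13.95,1.415) [heading=282, draw]
FD 13: (13.95,1.415) -> (16.653,-11.301) [heading=282, draw]
FD 4: (16.653,-11.301) -> (17.485,-15.213) [heading=282, draw]
FD 14: (17.485,-15.213) -> (20.396,-28.907) [heading=282, draw]
RT 323: heading 282 -> 319
Final: pos=(20.396,-28.907), heading=319, 5 segment(s) drawn
Segments drawn: 5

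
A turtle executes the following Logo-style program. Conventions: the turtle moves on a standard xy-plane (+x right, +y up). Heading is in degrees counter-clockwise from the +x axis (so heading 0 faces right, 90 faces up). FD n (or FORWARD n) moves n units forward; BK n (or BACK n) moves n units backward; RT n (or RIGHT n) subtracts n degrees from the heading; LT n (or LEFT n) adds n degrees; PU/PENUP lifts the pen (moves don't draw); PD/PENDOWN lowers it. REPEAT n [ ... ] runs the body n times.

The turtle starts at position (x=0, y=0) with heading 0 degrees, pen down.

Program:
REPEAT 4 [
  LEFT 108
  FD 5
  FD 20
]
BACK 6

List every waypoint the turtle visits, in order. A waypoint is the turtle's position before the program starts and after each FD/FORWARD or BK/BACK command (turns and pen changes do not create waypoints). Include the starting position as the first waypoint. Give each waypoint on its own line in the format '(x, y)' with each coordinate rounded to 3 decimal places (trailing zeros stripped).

Answer: (0, 0)
(-1.545, 4.755)
(-7.725, 23.776)
(-11.771, 20.837)
(-27.951, 9.082)
(-23.906, 6.143)
(-7.725, -5.613)
(-6.18, -0.858)
(0, 18.164)
(-1.854, 12.457)

Derivation:
Executing turtle program step by step:
Start: pos=(0,0), heading=0, pen down
REPEAT 4 [
  -- iteration 1/4 --
  LT 108: heading 0 -> 108
  FD 5: (0,0) -> (-1.545,4.755) [heading=108, draw]
  FD 20: (-1.545,4.755) -> (-7.725,23.776) [heading=108, draw]
  -- iteration 2/4 --
  LT 108: heading 108 -> 216
  FD 5: (-7.725,23.776) -> (-11.771,20.837) [heading=216, draw]
  FD 20: (-11.771,20.837) -> (-27.951,9.082) [heading=216, draw]
  -- iteration 3/4 --
  LT 108: heading 216 -> 324
  FD 5: (-27.951,9.082) -> (-23.906,6.143) [heading=324, draw]
  FD 20: (-23.906,6.143) -> (-7.725,-5.613) [heading=324, draw]
  -- iteration 4/4 --
  LT 108: heading 324 -> 72
  FD 5: (-7.725,-5.613) -> (-6.18,-0.858) [heading=72, draw]
  FD 20: (-6.18,-0.858) -> (0,18.164) [heading=72, draw]
]
BK 6: (0,18.164) -> (-1.854,12.457) [heading=72, draw]
Final: pos=(-1.854,12.457), heading=72, 9 segment(s) drawn
Waypoints (10 total):
(0, 0)
(-1.545, 4.755)
(-7.725, 23.776)
(-11.771, 20.837)
(-27.951, 9.082)
(-23.906, 6.143)
(-7.725, -5.613)
(-6.18, -0.858)
(0, 18.164)
(-1.854, 12.457)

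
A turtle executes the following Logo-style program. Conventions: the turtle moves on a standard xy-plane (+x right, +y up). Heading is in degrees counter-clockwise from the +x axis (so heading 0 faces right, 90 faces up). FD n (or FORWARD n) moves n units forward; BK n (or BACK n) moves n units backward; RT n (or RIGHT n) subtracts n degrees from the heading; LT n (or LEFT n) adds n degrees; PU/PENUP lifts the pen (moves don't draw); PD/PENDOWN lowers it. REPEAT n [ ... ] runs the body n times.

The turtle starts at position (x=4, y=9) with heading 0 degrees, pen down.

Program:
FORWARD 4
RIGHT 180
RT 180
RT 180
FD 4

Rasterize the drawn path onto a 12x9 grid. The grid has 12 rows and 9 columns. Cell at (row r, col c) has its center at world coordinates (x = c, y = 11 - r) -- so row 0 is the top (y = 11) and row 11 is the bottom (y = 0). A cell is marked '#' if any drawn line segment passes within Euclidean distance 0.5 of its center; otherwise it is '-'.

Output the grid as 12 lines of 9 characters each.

Answer: ---------
---------
----#####
---------
---------
---------
---------
---------
---------
---------
---------
---------

Derivation:
Segment 0: (4,9) -> (8,9)
Segment 1: (8,9) -> (4,9)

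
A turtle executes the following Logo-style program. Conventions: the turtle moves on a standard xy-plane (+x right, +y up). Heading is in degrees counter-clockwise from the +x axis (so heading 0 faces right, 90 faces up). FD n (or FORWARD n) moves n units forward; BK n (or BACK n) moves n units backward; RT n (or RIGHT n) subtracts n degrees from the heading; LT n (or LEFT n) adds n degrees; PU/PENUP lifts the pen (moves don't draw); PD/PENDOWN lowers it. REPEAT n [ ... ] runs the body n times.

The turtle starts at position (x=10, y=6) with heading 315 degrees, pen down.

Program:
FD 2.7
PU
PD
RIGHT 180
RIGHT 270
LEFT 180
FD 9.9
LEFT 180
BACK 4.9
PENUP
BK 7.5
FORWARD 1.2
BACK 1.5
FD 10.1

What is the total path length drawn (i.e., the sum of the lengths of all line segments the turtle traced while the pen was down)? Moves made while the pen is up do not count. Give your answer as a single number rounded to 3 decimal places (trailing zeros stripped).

Executing turtle program step by step:
Start: pos=(10,6), heading=315, pen down
FD 2.7: (10,6) -> (11.909,4.091) [heading=315, draw]
PU: pen up
PD: pen down
RT 180: heading 315 -> 135
RT 270: heading 135 -> 225
LT 180: heading 225 -> 45
FD 9.9: (11.909,4.091) -> (18.91,11.091) [heading=45, draw]
LT 180: heading 45 -> 225
BK 4.9: (18.91,11.091) -> (22.374,14.556) [heading=225, draw]
PU: pen up
BK 7.5: (22.374,14.556) -> (27.678,19.859) [heading=225, move]
FD 1.2: (27.678,19.859) -> (26.829,19.011) [heading=225, move]
BK 1.5: (26.829,19.011) -> (27.89,20.071) [heading=225, move]
FD 10.1: (27.89,20.071) -> (20.748,12.93) [heading=225, move]
Final: pos=(20.748,12.93), heading=225, 3 segment(s) drawn

Segment lengths:
  seg 1: (10,6) -> (11.909,4.091), length = 2.7
  seg 2: (11.909,4.091) -> (18.91,11.091), length = 9.9
  seg 3: (18.91,11.091) -> (22.374,14.556), length = 4.9
Total = 17.5

Answer: 17.5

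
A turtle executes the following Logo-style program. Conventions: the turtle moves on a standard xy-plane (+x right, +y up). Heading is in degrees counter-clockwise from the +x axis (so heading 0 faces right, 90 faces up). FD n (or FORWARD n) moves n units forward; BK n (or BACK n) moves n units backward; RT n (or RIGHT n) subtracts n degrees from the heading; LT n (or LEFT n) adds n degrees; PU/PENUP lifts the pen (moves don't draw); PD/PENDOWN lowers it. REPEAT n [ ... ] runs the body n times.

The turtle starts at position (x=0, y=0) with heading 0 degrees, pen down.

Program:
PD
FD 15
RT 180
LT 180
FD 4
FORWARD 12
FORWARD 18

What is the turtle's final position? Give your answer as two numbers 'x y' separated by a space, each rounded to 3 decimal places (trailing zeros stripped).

Executing turtle program step by step:
Start: pos=(0,0), heading=0, pen down
PD: pen down
FD 15: (0,0) -> (15,0) [heading=0, draw]
RT 180: heading 0 -> 180
LT 180: heading 180 -> 0
FD 4: (15,0) -> (19,0) [heading=0, draw]
FD 12: (19,0) -> (31,0) [heading=0, draw]
FD 18: (31,0) -> (49,0) [heading=0, draw]
Final: pos=(49,0), heading=0, 4 segment(s) drawn

Answer: 49 0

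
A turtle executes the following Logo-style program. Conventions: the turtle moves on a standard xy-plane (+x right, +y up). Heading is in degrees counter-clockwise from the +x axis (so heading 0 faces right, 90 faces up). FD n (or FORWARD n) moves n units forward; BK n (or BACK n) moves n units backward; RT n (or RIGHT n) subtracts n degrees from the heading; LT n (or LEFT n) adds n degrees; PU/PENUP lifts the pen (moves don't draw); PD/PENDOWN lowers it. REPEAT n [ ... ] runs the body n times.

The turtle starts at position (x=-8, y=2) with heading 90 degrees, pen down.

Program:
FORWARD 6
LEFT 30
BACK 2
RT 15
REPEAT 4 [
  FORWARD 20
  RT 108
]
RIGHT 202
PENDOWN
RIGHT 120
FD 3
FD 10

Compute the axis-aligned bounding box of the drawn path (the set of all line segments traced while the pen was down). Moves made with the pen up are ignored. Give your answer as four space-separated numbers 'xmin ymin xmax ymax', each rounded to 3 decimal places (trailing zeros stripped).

Executing turtle program step by step:
Start: pos=(-8,2), heading=90, pen down
FD 6: (-8,2) -> (-8,8) [heading=90, draw]
LT 30: heading 90 -> 120
BK 2: (-8,8) -> (-7,6.268) [heading=120, draw]
RT 15: heading 120 -> 105
REPEAT 4 [
  -- iteration 1/4 --
  FD 20: (-7,6.268) -> (-12.176,25.586) [heading=105, draw]
  RT 108: heading 105 -> 357
  -- iteration 2/4 --
  FD 20: (-12.176,25.586) -> (7.796,24.54) [heading=357, draw]
  RT 108: heading 357 -> 249
  -- iteration 3/4 --
  FD 20: (7.796,24.54) -> (0.629,5.868) [heading=249, draw]
  RT 108: heading 249 -> 141
  -- iteration 4/4 --
  FD 20: (0.629,5.868) -> (-14.914,18.455) [heading=141, draw]
  RT 108: heading 141 -> 33
]
RT 202: heading 33 -> 191
PD: pen down
RT 120: heading 191 -> 71
FD 3: (-14.914,18.455) -> (-13.937,21.291) [heading=71, draw]
FD 10: (-13.937,21.291) -> (-10.682,30.746) [heading=71, draw]
Final: pos=(-10.682,30.746), heading=71, 8 segment(s) drawn

Segment endpoints: x in {-14.914, -13.937, -12.176, -10.682, -8, -7, 0.629, 7.796}, y in {2, 5.868, 6.268, 8, 18.455, 21.291, 24.54, 25.586, 30.746}
xmin=-14.914, ymin=2, xmax=7.796, ymax=30.746

Answer: -14.914 2 7.796 30.746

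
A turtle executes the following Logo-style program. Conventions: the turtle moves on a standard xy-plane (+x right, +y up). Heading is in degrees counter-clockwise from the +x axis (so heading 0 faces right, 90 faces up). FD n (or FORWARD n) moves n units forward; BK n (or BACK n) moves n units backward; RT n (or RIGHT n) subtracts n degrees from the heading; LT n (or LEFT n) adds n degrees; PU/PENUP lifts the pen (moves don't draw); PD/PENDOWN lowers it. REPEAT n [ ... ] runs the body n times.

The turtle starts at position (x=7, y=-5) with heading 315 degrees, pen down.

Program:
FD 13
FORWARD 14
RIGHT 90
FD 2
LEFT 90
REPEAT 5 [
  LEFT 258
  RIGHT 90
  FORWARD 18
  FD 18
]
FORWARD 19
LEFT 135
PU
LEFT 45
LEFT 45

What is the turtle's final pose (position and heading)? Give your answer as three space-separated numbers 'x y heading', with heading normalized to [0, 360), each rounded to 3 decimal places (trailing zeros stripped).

Executing turtle program step by step:
Start: pos=(7,-5), heading=315, pen down
FD 13: (7,-5) -> (16.192,-14.192) [heading=315, draw]
FD 14: (16.192,-14.192) -> (26.092,-24.092) [heading=315, draw]
RT 90: heading 315 -> 225
FD 2: (26.092,-24.092) -> (24.678,-25.506) [heading=225, draw]
LT 90: heading 225 -> 315
REPEAT 5 [
  -- iteration 1/5 --
  LT 258: heading 315 -> 213
  RT 90: heading 213 -> 123
  FD 18: (24.678,-25.506) -> (14.874,-10.41) [heading=123, draw]
  FD 18: (14.874,-10.41) -> (5.071,4.686) [heading=123, draw]
  -- iteration 2/5 --
  LT 258: heading 123 -> 21
  RT 90: heading 21 -> 291
  FD 18: (5.071,4.686) -> (11.521,-12.118) [heading=291, draw]
  FD 18: (11.521,-12.118) -> (17.972,-28.923) [heading=291, draw]
  -- iteration 3/5 --
  LT 258: heading 291 -> 189
  RT 90: heading 189 -> 99
  FD 18: (17.972,-28.923) -> (15.156,-11.144) [heading=99, draw]
  FD 18: (15.156,-11.144) -> (12.34,6.634) [heading=99, draw]
  -- iteration 4/5 --
  LT 258: heading 99 -> 357
  RT 90: heading 357 -> 267
  FD 18: (12.34,6.634) -> (11.398,-11.341) [heading=267, draw]
  FD 18: (11.398,-11.341) -> (10.456,-29.317) [heading=267, draw]
  -- iteration 5/5 --
  LT 258: heading 267 -> 165
  RT 90: heading 165 -> 75
  FD 18: (10.456,-29.317) -> (15.115,-11.93) [heading=75, draw]
  FD 18: (15.115,-11.93) -> (19.774,5.457) [heading=75, draw]
]
FD 19: (19.774,5.457) -> (24.691,23.809) [heading=75, draw]
LT 135: heading 75 -> 210
PU: pen up
LT 45: heading 210 -> 255
LT 45: heading 255 -> 300
Final: pos=(24.691,23.809), heading=300, 14 segment(s) drawn

Answer: 24.691 23.809 300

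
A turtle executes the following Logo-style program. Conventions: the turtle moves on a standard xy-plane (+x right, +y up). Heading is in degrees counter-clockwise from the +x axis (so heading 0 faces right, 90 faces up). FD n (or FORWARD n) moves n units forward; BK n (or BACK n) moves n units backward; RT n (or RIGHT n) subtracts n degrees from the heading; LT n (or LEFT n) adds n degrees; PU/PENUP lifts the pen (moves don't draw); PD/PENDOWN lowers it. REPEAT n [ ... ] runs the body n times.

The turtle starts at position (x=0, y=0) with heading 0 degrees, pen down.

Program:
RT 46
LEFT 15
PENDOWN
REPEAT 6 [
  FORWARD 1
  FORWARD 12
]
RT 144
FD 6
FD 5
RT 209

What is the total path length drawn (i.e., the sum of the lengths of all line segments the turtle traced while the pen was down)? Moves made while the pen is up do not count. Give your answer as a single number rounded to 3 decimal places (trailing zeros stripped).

Answer: 89

Derivation:
Executing turtle program step by step:
Start: pos=(0,0), heading=0, pen down
RT 46: heading 0 -> 314
LT 15: heading 314 -> 329
PD: pen down
REPEAT 6 [
  -- iteration 1/6 --
  FD 1: (0,0) -> (0.857,-0.515) [heading=329, draw]
  FD 12: (0.857,-0.515) -> (11.143,-6.695) [heading=329, draw]
  -- iteration 2/6 --
  FD 1: (11.143,-6.695) -> (12,-7.211) [heading=329, draw]
  FD 12: (12,-7.211) -> (22.286,-13.391) [heading=329, draw]
  -- iteration 3/6 --
  FD 1: (22.286,-13.391) -> (23.144,-13.906) [heading=329, draw]
  FD 12: (23.144,-13.906) -> (33.43,-20.086) [heading=329, draw]
  -- iteration 4/6 --
  FD 1: (33.43,-20.086) -> (34.287,-20.602) [heading=329, draw]
  FD 12: (34.287,-20.602) -> (44.573,-26.782) [heading=329, draw]
  -- iteration 5/6 --
  FD 1: (44.573,-26.782) -> (45.43,-27.297) [heading=329, draw]
  FD 12: (45.43,-27.297) -> (55.716,-33.477) [heading=329, draw]
  -- iteration 6/6 --
  FD 1: (55.716,-33.477) -> (56.573,-33.993) [heading=329, draw]
  FD 12: (56.573,-33.993) -> (66.859,-40.173) [heading=329, draw]
]
RT 144: heading 329 -> 185
FD 6: (66.859,-40.173) -> (60.882,-40.696) [heading=185, draw]
FD 5: (60.882,-40.696) -> (55.901,-41.132) [heading=185, draw]
RT 209: heading 185 -> 336
Final: pos=(55.901,-41.132), heading=336, 14 segment(s) drawn

Segment lengths:
  seg 1: (0,0) -> (0.857,-0.515), length = 1
  seg 2: (0.857,-0.515) -> (11.143,-6.695), length = 12
  seg 3: (11.143,-6.695) -> (12,-7.211), length = 1
  seg 4: (12,-7.211) -> (22.286,-13.391), length = 12
  seg 5: (22.286,-13.391) -> (23.144,-13.906), length = 1
  seg 6: (23.144,-13.906) -> (33.43,-20.086), length = 12
  seg 7: (33.43,-20.086) -> (34.287,-20.602), length = 1
  seg 8: (34.287,-20.602) -> (44.573,-26.782), length = 12
  seg 9: (44.573,-26.782) -> (45.43,-27.297), length = 1
  seg 10: (45.43,-27.297) -> (55.716,-33.477), length = 12
  seg 11: (55.716,-33.477) -> (56.573,-33.993), length = 1
  seg 12: (56.573,-33.993) -> (66.859,-40.173), length = 12
  seg 13: (66.859,-40.173) -> (60.882,-40.696), length = 6
  seg 14: (60.882,-40.696) -> (55.901,-41.132), length = 5
Total = 89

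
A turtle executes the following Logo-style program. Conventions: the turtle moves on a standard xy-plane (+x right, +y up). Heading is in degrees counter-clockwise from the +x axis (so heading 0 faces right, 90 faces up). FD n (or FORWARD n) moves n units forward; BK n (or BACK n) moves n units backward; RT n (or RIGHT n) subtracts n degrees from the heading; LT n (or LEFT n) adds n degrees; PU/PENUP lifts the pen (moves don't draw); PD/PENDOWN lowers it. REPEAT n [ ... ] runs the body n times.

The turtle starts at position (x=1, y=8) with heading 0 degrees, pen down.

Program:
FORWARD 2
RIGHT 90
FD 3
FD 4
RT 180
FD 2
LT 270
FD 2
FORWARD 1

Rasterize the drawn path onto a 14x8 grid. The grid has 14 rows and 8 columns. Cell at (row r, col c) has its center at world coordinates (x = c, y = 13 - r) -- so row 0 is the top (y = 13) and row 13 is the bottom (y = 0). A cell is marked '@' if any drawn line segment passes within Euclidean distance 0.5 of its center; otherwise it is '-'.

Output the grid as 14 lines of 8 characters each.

Segment 0: (1,8) -> (3,8)
Segment 1: (3,8) -> (3,5)
Segment 2: (3,5) -> (3,1)
Segment 3: (3,1) -> (3,3)
Segment 4: (3,3) -> (5,3)
Segment 5: (5,3) -> (6,3)

Answer: --------
--------
--------
--------
--------
-@@@----
---@----
---@----
---@----
---@----
---@@@@-
---@----
---@----
--------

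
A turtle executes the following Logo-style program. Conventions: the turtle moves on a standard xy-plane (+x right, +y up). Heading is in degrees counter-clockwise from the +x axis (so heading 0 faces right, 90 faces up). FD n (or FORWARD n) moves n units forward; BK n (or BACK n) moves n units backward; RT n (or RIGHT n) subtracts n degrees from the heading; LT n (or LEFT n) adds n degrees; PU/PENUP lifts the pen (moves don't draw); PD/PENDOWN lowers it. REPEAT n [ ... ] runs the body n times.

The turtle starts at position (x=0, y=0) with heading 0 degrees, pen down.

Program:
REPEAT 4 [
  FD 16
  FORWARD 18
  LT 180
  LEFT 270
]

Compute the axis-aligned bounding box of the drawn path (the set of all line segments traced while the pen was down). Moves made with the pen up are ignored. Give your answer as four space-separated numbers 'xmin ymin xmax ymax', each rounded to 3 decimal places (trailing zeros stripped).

Executing turtle program step by step:
Start: pos=(0,0), heading=0, pen down
REPEAT 4 [
  -- iteration 1/4 --
  FD 16: (0,0) -> (16,0) [heading=0, draw]
  FD 18: (16,0) -> (34,0) [heading=0, draw]
  LT 180: heading 0 -> 180
  LT 270: heading 180 -> 90
  -- iteration 2/4 --
  FD 16: (34,0) -> (34,16) [heading=90, draw]
  FD 18: (34,16) -> (34,34) [heading=90, draw]
  LT 180: heading 90 -> 270
  LT 270: heading 270 -> 180
  -- iteration 3/4 --
  FD 16: (34,34) -> (18,34) [heading=180, draw]
  FD 18: (18,34) -> (0,34) [heading=180, draw]
  LT 180: heading 180 -> 0
  LT 270: heading 0 -> 270
  -- iteration 4/4 --
  FD 16: (0,34) -> (0,18) [heading=270, draw]
  FD 18: (0,18) -> (0,0) [heading=270, draw]
  LT 180: heading 270 -> 90
  LT 270: heading 90 -> 0
]
Final: pos=(0,0), heading=0, 8 segment(s) drawn

Segment endpoints: x in {0, 0, 0, 0, 16, 18, 34, 34, 34}, y in {0, 0, 16, 18, 34, 34, 34}
xmin=0, ymin=0, xmax=34, ymax=34

Answer: 0 0 34 34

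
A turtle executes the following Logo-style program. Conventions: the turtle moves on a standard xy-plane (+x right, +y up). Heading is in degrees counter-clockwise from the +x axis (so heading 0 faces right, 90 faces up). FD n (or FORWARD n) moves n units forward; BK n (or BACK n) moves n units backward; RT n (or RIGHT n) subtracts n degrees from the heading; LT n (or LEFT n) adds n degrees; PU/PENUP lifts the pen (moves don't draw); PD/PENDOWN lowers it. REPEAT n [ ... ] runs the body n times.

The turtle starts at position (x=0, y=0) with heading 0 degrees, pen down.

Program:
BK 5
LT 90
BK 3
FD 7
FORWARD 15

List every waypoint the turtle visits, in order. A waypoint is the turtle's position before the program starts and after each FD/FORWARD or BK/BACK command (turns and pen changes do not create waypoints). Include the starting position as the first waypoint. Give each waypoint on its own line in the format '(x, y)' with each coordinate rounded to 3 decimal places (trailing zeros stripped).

Executing turtle program step by step:
Start: pos=(0,0), heading=0, pen down
BK 5: (0,0) -> (-5,0) [heading=0, draw]
LT 90: heading 0 -> 90
BK 3: (-5,0) -> (-5,-3) [heading=90, draw]
FD 7: (-5,-3) -> (-5,4) [heading=90, draw]
FD 15: (-5,4) -> (-5,19) [heading=90, draw]
Final: pos=(-5,19), heading=90, 4 segment(s) drawn
Waypoints (5 total):
(0, 0)
(-5, 0)
(-5, -3)
(-5, 4)
(-5, 19)

Answer: (0, 0)
(-5, 0)
(-5, -3)
(-5, 4)
(-5, 19)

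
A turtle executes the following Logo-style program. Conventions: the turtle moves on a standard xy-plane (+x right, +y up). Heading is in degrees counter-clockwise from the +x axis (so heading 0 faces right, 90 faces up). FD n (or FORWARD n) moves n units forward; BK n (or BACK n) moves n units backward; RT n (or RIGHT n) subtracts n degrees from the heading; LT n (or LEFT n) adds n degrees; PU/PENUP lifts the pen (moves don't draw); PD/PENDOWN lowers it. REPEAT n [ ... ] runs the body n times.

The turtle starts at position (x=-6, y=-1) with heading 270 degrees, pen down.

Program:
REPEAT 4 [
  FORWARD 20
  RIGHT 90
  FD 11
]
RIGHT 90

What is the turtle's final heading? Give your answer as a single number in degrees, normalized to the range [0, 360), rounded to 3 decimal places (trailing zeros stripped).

Executing turtle program step by step:
Start: pos=(-6,-1), heading=270, pen down
REPEAT 4 [
  -- iteration 1/4 --
  FD 20: (-6,-1) -> (-6,-21) [heading=270, draw]
  RT 90: heading 270 -> 180
  FD 11: (-6,-21) -> (-17,-21) [heading=180, draw]
  -- iteration 2/4 --
  FD 20: (-17,-21) -> (-37,-21) [heading=180, draw]
  RT 90: heading 180 -> 90
  FD 11: (-37,-21) -> (-37,-10) [heading=90, draw]
  -- iteration 3/4 --
  FD 20: (-37,-10) -> (-37,10) [heading=90, draw]
  RT 90: heading 90 -> 0
  FD 11: (-37,10) -> (-26,10) [heading=0, draw]
  -- iteration 4/4 --
  FD 20: (-26,10) -> (-6,10) [heading=0, draw]
  RT 90: heading 0 -> 270
  FD 11: (-6,10) -> (-6,-1) [heading=270, draw]
]
RT 90: heading 270 -> 180
Final: pos=(-6,-1), heading=180, 8 segment(s) drawn

Answer: 180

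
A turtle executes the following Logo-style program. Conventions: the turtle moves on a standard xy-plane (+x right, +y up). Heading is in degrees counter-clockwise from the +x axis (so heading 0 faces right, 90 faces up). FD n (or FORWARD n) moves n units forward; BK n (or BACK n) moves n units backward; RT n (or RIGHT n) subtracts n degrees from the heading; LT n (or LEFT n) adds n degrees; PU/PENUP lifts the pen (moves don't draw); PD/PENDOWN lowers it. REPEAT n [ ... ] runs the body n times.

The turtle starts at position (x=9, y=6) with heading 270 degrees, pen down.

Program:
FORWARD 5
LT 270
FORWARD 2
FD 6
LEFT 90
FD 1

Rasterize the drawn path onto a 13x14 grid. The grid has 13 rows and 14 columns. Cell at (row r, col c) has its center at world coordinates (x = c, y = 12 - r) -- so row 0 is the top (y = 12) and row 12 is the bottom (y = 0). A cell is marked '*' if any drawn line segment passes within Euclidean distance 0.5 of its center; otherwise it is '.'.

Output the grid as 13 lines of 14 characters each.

Segment 0: (9,6) -> (9,1)
Segment 1: (9,1) -> (7,1)
Segment 2: (7,1) -> (1,1)
Segment 3: (1,1) -> (1,0)

Answer: ..............
..............
..............
..............
..............
..............
.........*....
.........*....
.........*....
.........*....
.........*....
.*********....
.*............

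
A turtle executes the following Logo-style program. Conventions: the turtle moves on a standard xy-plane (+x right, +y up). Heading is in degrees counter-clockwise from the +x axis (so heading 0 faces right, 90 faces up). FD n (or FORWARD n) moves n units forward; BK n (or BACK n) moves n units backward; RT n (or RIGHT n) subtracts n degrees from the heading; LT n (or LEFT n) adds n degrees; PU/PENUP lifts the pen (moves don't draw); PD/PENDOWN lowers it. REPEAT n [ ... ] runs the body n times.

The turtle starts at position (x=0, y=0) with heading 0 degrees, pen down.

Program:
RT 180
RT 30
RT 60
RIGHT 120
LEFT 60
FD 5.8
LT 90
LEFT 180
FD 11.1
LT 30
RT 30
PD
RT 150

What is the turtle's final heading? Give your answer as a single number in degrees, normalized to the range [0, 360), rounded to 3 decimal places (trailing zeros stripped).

Executing turtle program step by step:
Start: pos=(0,0), heading=0, pen down
RT 180: heading 0 -> 180
RT 30: heading 180 -> 150
RT 60: heading 150 -> 90
RT 120: heading 90 -> 330
LT 60: heading 330 -> 30
FD 5.8: (0,0) -> (5.023,2.9) [heading=30, draw]
LT 90: heading 30 -> 120
LT 180: heading 120 -> 300
FD 11.1: (5.023,2.9) -> (10.573,-6.713) [heading=300, draw]
LT 30: heading 300 -> 330
RT 30: heading 330 -> 300
PD: pen down
RT 150: heading 300 -> 150
Final: pos=(10.573,-6.713), heading=150, 2 segment(s) drawn

Answer: 150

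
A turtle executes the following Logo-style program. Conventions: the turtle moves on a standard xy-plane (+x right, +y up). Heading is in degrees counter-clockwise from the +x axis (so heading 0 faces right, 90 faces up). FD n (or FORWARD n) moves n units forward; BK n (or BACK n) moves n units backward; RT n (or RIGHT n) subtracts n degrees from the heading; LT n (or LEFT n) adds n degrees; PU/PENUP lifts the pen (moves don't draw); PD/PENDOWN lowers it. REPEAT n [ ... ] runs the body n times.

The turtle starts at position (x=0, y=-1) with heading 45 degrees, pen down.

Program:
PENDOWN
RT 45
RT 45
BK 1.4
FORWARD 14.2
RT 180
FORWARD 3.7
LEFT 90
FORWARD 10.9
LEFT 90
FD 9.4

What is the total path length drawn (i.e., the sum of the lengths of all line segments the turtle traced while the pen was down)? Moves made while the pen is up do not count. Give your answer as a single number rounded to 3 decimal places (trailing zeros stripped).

Answer: 39.6

Derivation:
Executing turtle program step by step:
Start: pos=(0,-1), heading=45, pen down
PD: pen down
RT 45: heading 45 -> 0
RT 45: heading 0 -> 315
BK 1.4: (0,-1) -> (-0.99,-0.01) [heading=315, draw]
FD 14.2: (-0.99,-0.01) -> (9.051,-10.051) [heading=315, draw]
RT 180: heading 315 -> 135
FD 3.7: (9.051,-10.051) -> (6.435,-7.435) [heading=135, draw]
LT 90: heading 135 -> 225
FD 10.9: (6.435,-7.435) -> (-1.273,-15.142) [heading=225, draw]
LT 90: heading 225 -> 315
FD 9.4: (-1.273,-15.142) -> (5.374,-21.789) [heading=315, draw]
Final: pos=(5.374,-21.789), heading=315, 5 segment(s) drawn

Segment lengths:
  seg 1: (0,-1) -> (-0.99,-0.01), length = 1.4
  seg 2: (-0.99,-0.01) -> (9.051,-10.051), length = 14.2
  seg 3: (9.051,-10.051) -> (6.435,-7.435), length = 3.7
  seg 4: (6.435,-7.435) -> (-1.273,-15.142), length = 10.9
  seg 5: (-1.273,-15.142) -> (5.374,-21.789), length = 9.4
Total = 39.6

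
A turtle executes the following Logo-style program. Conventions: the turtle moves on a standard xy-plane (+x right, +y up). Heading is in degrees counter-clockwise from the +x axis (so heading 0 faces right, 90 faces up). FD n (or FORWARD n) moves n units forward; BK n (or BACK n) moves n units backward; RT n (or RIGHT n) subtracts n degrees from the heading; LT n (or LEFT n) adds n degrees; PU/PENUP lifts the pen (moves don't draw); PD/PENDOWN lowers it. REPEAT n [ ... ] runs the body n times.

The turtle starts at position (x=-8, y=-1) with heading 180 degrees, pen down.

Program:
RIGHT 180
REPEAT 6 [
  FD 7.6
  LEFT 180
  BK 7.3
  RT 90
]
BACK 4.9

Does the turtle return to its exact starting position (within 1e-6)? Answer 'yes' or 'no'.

Executing turtle program step by step:
Start: pos=(-8,-1), heading=180, pen down
RT 180: heading 180 -> 0
REPEAT 6 [
  -- iteration 1/6 --
  FD 7.6: (-8,-1) -> (-0.4,-1) [heading=0, draw]
  LT 180: heading 0 -> 180
  BK 7.3: (-0.4,-1) -> (6.9,-1) [heading=180, draw]
  RT 90: heading 180 -> 90
  -- iteration 2/6 --
  FD 7.6: (6.9,-1) -> (6.9,6.6) [heading=90, draw]
  LT 180: heading 90 -> 270
  BK 7.3: (6.9,6.6) -> (6.9,13.9) [heading=270, draw]
  RT 90: heading 270 -> 180
  -- iteration 3/6 --
  FD 7.6: (6.9,13.9) -> (-0.7,13.9) [heading=180, draw]
  LT 180: heading 180 -> 0
  BK 7.3: (-0.7,13.9) -> (-8,13.9) [heading=0, draw]
  RT 90: heading 0 -> 270
  -- iteration 4/6 --
  FD 7.6: (-8,13.9) -> (-8,6.3) [heading=270, draw]
  LT 180: heading 270 -> 90
  BK 7.3: (-8,6.3) -> (-8,-1) [heading=90, draw]
  RT 90: heading 90 -> 0
  -- iteration 5/6 --
  FD 7.6: (-8,-1) -> (-0.4,-1) [heading=0, draw]
  LT 180: heading 0 -> 180
  BK 7.3: (-0.4,-1) -> (6.9,-1) [heading=180, draw]
  RT 90: heading 180 -> 90
  -- iteration 6/6 --
  FD 7.6: (6.9,-1) -> (6.9,6.6) [heading=90, draw]
  LT 180: heading 90 -> 270
  BK 7.3: (6.9,6.6) -> (6.9,13.9) [heading=270, draw]
  RT 90: heading 270 -> 180
]
BK 4.9: (6.9,13.9) -> (11.8,13.9) [heading=180, draw]
Final: pos=(11.8,13.9), heading=180, 13 segment(s) drawn

Start position: (-8, -1)
Final position: (11.8, 13.9)
Distance = 24.78; >= 1e-6 -> NOT closed

Answer: no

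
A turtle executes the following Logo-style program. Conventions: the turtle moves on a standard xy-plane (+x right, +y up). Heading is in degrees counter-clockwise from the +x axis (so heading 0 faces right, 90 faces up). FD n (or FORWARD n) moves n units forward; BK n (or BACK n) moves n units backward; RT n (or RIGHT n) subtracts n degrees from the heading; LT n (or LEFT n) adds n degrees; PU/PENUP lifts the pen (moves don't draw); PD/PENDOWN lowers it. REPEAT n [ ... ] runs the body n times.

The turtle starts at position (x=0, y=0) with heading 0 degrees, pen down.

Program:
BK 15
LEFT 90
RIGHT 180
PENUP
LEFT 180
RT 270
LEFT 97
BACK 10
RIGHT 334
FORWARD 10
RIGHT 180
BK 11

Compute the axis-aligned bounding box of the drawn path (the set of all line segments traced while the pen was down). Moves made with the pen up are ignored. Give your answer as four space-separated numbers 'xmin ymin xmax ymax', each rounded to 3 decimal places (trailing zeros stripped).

Answer: -15 0 0 0

Derivation:
Executing turtle program step by step:
Start: pos=(0,0), heading=0, pen down
BK 15: (0,0) -> (-15,0) [heading=0, draw]
LT 90: heading 0 -> 90
RT 180: heading 90 -> 270
PU: pen up
LT 180: heading 270 -> 90
RT 270: heading 90 -> 180
LT 97: heading 180 -> 277
BK 10: (-15,0) -> (-16.219,9.925) [heading=277, move]
RT 334: heading 277 -> 303
FD 10: (-16.219,9.925) -> (-10.772,1.539) [heading=303, move]
RT 180: heading 303 -> 123
BK 11: (-10.772,1.539) -> (-4.781,-7.687) [heading=123, move]
Final: pos=(-4.781,-7.687), heading=123, 1 segment(s) drawn

Segment endpoints: x in {-15, 0}, y in {0}
xmin=-15, ymin=0, xmax=0, ymax=0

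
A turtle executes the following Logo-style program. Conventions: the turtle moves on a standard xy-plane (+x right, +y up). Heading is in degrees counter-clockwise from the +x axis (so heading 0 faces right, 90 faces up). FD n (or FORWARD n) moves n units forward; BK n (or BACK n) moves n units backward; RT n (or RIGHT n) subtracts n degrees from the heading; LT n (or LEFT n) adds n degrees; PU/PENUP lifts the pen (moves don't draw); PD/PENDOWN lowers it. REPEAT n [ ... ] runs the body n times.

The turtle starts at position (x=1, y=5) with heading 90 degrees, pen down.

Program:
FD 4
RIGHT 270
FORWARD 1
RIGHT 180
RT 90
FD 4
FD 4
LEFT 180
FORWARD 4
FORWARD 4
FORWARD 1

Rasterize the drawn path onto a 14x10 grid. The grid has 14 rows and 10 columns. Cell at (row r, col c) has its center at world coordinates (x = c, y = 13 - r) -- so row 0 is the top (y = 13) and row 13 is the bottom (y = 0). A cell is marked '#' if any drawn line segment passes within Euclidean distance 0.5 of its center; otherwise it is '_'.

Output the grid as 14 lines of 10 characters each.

Answer: __________
__________
__________
#_________
##________
##________
##________
##________
##________
#_________
#_________
#_________
#_________
__________

Derivation:
Segment 0: (1,5) -> (1,9)
Segment 1: (1,9) -> (0,9)
Segment 2: (0,9) -> (0,5)
Segment 3: (0,5) -> (0,1)
Segment 4: (0,1) -> (0,5)
Segment 5: (0,5) -> (0,9)
Segment 6: (0,9) -> (0,10)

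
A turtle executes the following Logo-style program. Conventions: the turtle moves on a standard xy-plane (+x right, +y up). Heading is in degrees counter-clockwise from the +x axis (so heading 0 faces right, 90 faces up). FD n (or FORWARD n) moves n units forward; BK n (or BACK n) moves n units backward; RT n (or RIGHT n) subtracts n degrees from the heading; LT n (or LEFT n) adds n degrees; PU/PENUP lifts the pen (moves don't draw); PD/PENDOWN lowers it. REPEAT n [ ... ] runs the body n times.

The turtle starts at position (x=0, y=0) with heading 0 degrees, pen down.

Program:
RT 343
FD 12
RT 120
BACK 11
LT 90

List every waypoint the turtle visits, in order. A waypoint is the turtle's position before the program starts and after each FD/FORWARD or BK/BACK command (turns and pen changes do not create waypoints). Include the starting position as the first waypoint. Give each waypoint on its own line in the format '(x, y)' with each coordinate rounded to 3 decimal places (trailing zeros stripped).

Executing turtle program step by step:
Start: pos=(0,0), heading=0, pen down
RT 343: heading 0 -> 17
FD 12: (0,0) -> (11.476,3.508) [heading=17, draw]
RT 120: heading 17 -> 257
BK 11: (11.476,3.508) -> (13.95,14.227) [heading=257, draw]
LT 90: heading 257 -> 347
Final: pos=(13.95,14.227), heading=347, 2 segment(s) drawn
Waypoints (3 total):
(0, 0)
(11.476, 3.508)
(13.95, 14.227)

Answer: (0, 0)
(11.476, 3.508)
(13.95, 14.227)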